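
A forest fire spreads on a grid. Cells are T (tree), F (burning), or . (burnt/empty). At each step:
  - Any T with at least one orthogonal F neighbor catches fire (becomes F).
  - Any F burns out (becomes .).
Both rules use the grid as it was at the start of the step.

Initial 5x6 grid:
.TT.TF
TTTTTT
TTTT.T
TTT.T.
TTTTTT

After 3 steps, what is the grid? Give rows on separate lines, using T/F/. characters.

Step 1: 2 trees catch fire, 1 burn out
  .TT.F.
  TTTTTF
  TTTT.T
  TTT.T.
  TTTTTT
Step 2: 2 trees catch fire, 2 burn out
  .TT...
  TTTTF.
  TTTT.F
  TTT.T.
  TTTTTT
Step 3: 1 trees catch fire, 2 burn out
  .TT...
  TTTF..
  TTTT..
  TTT.T.
  TTTTTT

.TT...
TTTF..
TTTT..
TTT.T.
TTTTTT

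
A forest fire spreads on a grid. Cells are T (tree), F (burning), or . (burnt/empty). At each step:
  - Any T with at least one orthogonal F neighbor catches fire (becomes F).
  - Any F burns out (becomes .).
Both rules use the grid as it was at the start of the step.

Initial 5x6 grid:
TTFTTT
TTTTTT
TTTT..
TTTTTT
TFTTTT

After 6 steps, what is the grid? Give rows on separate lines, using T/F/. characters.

Step 1: 6 trees catch fire, 2 burn out
  TF.FTT
  TTFTTT
  TTTT..
  TFTTTT
  F.FTTT
Step 2: 9 trees catch fire, 6 burn out
  F...FT
  TF.FTT
  TFFT..
  F.FTTT
  ...FTT
Step 3: 7 trees catch fire, 9 burn out
  .....F
  F...FT
  F..F..
  ...FTT
  ....FT
Step 4: 3 trees catch fire, 7 burn out
  ......
  .....F
  ......
  ....FT
  .....F
Step 5: 1 trees catch fire, 3 burn out
  ......
  ......
  ......
  .....F
  ......
Step 6: 0 trees catch fire, 1 burn out
  ......
  ......
  ......
  ......
  ......

......
......
......
......
......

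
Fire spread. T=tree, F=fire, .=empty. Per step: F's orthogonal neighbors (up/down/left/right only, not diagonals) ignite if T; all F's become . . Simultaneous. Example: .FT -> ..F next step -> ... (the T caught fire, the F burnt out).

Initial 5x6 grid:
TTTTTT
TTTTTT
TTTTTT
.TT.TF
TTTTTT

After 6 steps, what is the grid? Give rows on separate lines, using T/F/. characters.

Step 1: 3 trees catch fire, 1 burn out
  TTTTTT
  TTTTTT
  TTTTTF
  .TT.F.
  TTTTTF
Step 2: 3 trees catch fire, 3 burn out
  TTTTTT
  TTTTTF
  TTTTF.
  .TT...
  TTTTF.
Step 3: 4 trees catch fire, 3 burn out
  TTTTTF
  TTTTF.
  TTTF..
  .TT...
  TTTF..
Step 4: 4 trees catch fire, 4 burn out
  TTTTF.
  TTTF..
  TTF...
  .TT...
  TTF...
Step 5: 5 trees catch fire, 4 burn out
  TTTF..
  TTF...
  TF....
  .TF...
  TF....
Step 6: 5 trees catch fire, 5 burn out
  TTF...
  TF....
  F.....
  .F....
  F.....

TTF...
TF....
F.....
.F....
F.....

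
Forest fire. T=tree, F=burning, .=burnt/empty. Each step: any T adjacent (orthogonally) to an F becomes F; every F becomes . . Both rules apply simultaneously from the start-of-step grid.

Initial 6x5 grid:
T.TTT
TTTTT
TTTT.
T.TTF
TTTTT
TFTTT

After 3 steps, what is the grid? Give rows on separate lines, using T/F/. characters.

Step 1: 5 trees catch fire, 2 burn out
  T.TTT
  TTTTT
  TTTT.
  T.TF.
  TFTTF
  F.FTT
Step 2: 7 trees catch fire, 5 burn out
  T.TTT
  TTTTT
  TTTF.
  T.F..
  F.FF.
  ...FF
Step 3: 3 trees catch fire, 7 burn out
  T.TTT
  TTTFT
  TTF..
  F....
  .....
  .....

T.TTT
TTTFT
TTF..
F....
.....
.....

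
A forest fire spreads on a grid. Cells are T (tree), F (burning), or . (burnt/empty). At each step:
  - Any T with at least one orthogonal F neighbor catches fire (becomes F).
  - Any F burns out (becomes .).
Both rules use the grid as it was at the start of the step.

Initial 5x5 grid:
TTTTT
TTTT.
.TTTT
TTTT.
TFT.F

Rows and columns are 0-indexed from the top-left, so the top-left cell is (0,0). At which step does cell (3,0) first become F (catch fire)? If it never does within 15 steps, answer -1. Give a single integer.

Step 1: cell (3,0)='T' (+3 fires, +2 burnt)
Step 2: cell (3,0)='F' (+3 fires, +3 burnt)
  -> target ignites at step 2
Step 3: cell (3,0)='.' (+3 fires, +3 burnt)
Step 4: cell (3,0)='.' (+4 fires, +3 burnt)
Step 5: cell (3,0)='.' (+4 fires, +4 burnt)
Step 6: cell (3,0)='.' (+1 fires, +4 burnt)
Step 7: cell (3,0)='.' (+1 fires, +1 burnt)
Step 8: cell (3,0)='.' (+0 fires, +1 burnt)
  fire out at step 8

2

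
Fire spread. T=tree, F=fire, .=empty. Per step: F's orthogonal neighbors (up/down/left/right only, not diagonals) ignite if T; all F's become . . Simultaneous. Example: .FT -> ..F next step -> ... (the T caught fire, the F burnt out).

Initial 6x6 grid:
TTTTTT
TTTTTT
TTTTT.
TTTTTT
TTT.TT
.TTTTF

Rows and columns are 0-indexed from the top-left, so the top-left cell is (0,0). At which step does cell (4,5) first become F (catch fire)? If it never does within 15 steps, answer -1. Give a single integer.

Step 1: cell (4,5)='F' (+2 fires, +1 burnt)
  -> target ignites at step 1
Step 2: cell (4,5)='.' (+3 fires, +2 burnt)
Step 3: cell (4,5)='.' (+2 fires, +3 burnt)
Step 4: cell (4,5)='.' (+4 fires, +2 burnt)
Step 5: cell (4,5)='.' (+4 fires, +4 burnt)
Step 6: cell (4,5)='.' (+6 fires, +4 burnt)
Step 7: cell (4,5)='.' (+5 fires, +6 burnt)
Step 8: cell (4,5)='.' (+3 fires, +5 burnt)
Step 9: cell (4,5)='.' (+2 fires, +3 burnt)
Step 10: cell (4,5)='.' (+1 fires, +2 burnt)
Step 11: cell (4,5)='.' (+0 fires, +1 burnt)
  fire out at step 11

1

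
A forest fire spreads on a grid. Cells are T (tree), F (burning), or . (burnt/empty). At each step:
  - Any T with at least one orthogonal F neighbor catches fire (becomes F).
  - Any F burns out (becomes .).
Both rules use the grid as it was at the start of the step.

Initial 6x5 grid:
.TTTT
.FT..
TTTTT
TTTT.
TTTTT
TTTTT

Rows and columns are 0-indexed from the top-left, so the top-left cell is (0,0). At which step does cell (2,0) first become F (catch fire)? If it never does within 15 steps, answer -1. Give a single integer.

Step 1: cell (2,0)='T' (+3 fires, +1 burnt)
Step 2: cell (2,0)='F' (+4 fires, +3 burnt)
  -> target ignites at step 2
Step 3: cell (2,0)='.' (+5 fires, +4 burnt)
Step 4: cell (2,0)='.' (+6 fires, +5 burnt)
Step 5: cell (2,0)='.' (+3 fires, +6 burnt)
Step 6: cell (2,0)='.' (+2 fires, +3 burnt)
Step 7: cell (2,0)='.' (+1 fires, +2 burnt)
Step 8: cell (2,0)='.' (+0 fires, +1 burnt)
  fire out at step 8

2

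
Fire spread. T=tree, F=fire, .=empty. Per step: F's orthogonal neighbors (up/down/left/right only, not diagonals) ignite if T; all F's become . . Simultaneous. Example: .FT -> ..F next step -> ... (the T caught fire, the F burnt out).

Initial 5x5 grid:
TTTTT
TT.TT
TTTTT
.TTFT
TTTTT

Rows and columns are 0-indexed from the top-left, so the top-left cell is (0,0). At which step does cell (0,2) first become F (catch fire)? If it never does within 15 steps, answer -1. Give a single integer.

Step 1: cell (0,2)='T' (+4 fires, +1 burnt)
Step 2: cell (0,2)='T' (+6 fires, +4 burnt)
Step 3: cell (0,2)='T' (+4 fires, +6 burnt)
Step 4: cell (0,2)='F' (+5 fires, +4 burnt)
  -> target ignites at step 4
Step 5: cell (0,2)='.' (+2 fires, +5 burnt)
Step 6: cell (0,2)='.' (+1 fires, +2 burnt)
Step 7: cell (0,2)='.' (+0 fires, +1 burnt)
  fire out at step 7

4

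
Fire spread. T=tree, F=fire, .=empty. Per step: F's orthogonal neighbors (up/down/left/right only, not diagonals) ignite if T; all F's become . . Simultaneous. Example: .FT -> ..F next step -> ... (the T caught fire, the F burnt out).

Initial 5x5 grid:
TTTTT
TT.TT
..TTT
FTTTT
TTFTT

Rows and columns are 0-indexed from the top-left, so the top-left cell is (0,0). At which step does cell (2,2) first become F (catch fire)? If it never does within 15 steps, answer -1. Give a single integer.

Step 1: cell (2,2)='T' (+5 fires, +2 burnt)
Step 2: cell (2,2)='F' (+3 fires, +5 burnt)
  -> target ignites at step 2
Step 3: cell (2,2)='.' (+2 fires, +3 burnt)
Step 4: cell (2,2)='.' (+2 fires, +2 burnt)
Step 5: cell (2,2)='.' (+2 fires, +2 burnt)
Step 6: cell (2,2)='.' (+2 fires, +2 burnt)
Step 7: cell (2,2)='.' (+1 fires, +2 burnt)
Step 8: cell (2,2)='.' (+2 fires, +1 burnt)
Step 9: cell (2,2)='.' (+1 fires, +2 burnt)
Step 10: cell (2,2)='.' (+0 fires, +1 burnt)
  fire out at step 10

2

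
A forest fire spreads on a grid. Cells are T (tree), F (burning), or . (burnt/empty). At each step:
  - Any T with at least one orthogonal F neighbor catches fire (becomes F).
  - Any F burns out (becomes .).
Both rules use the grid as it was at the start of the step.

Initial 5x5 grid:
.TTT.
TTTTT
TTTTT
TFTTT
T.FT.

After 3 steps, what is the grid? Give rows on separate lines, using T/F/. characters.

Step 1: 4 trees catch fire, 2 burn out
  .TTT.
  TTTTT
  TFTTT
  F.FTT
  T..F.
Step 2: 5 trees catch fire, 4 burn out
  .TTT.
  TFTTT
  F.FTT
  ...FT
  F....
Step 3: 5 trees catch fire, 5 burn out
  .FTT.
  F.FTT
  ...FT
  ....F
  .....

.FTT.
F.FTT
...FT
....F
.....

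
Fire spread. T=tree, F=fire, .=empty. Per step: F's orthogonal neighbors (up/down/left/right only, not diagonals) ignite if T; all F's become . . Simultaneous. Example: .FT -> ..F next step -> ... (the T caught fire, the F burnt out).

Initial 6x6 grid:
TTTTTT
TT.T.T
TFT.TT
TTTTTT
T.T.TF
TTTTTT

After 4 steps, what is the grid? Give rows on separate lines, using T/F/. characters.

Step 1: 7 trees catch fire, 2 burn out
  TTTTTT
  TF.T.T
  F.F.TT
  TFTTTF
  T.T.F.
  TTTTTF
Step 2: 7 trees catch fire, 7 burn out
  TFTTTT
  F..T.T
  ....TF
  F.FTF.
  T.T...
  TTTTF.
Step 3: 8 trees catch fire, 7 burn out
  F.FTTT
  ...T.F
  ....F.
  ...F..
  F.F...
  TTTF..
Step 4: 4 trees catch fire, 8 burn out
  ...FTF
  ...T..
  ......
  ......
  ......
  FTF...

...FTF
...T..
......
......
......
FTF...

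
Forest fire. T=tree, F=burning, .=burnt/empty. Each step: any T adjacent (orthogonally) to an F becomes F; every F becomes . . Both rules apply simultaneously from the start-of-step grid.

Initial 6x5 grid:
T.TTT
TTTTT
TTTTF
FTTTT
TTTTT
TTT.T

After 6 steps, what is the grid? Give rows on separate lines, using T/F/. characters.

Step 1: 6 trees catch fire, 2 burn out
  T.TTT
  TTTTF
  FTTF.
  .FTTF
  FTTTT
  TTT.T
Step 2: 10 trees catch fire, 6 burn out
  T.TTF
  FTTF.
  .FF..
  ..FF.
  .FTTF
  FTT.T
Step 3: 8 trees catch fire, 10 burn out
  F.TF.
  .FF..
  .....
  .....
  ..FF.
  .FT.F
Step 4: 2 trees catch fire, 8 burn out
  ..F..
  .....
  .....
  .....
  .....
  ..F..
Step 5: 0 trees catch fire, 2 burn out
  .....
  .....
  .....
  .....
  .....
  .....
Step 6: 0 trees catch fire, 0 burn out
  .....
  .....
  .....
  .....
  .....
  .....

.....
.....
.....
.....
.....
.....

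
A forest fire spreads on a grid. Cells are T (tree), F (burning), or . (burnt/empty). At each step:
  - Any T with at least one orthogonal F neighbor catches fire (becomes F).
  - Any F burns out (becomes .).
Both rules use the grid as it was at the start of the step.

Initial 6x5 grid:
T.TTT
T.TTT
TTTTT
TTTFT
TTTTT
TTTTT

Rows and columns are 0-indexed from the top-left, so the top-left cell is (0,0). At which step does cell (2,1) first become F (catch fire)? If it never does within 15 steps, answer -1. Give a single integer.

Step 1: cell (2,1)='T' (+4 fires, +1 burnt)
Step 2: cell (2,1)='T' (+7 fires, +4 burnt)
Step 3: cell (2,1)='F' (+8 fires, +7 burnt)
  -> target ignites at step 3
Step 4: cell (2,1)='.' (+5 fires, +8 burnt)
Step 5: cell (2,1)='.' (+2 fires, +5 burnt)
Step 6: cell (2,1)='.' (+1 fires, +2 burnt)
Step 7: cell (2,1)='.' (+0 fires, +1 burnt)
  fire out at step 7

3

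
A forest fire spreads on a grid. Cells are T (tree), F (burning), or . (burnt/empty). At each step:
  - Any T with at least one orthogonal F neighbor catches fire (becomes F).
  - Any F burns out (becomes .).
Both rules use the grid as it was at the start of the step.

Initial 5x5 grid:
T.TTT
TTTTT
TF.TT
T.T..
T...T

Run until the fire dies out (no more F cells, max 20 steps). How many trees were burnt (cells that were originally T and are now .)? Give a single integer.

Step 1: +2 fires, +1 burnt (F count now 2)
Step 2: +3 fires, +2 burnt (F count now 3)
Step 3: +4 fires, +3 burnt (F count now 4)
Step 4: +3 fires, +4 burnt (F count now 3)
Step 5: +2 fires, +3 burnt (F count now 2)
Step 6: +0 fires, +2 burnt (F count now 0)
Fire out after step 6
Initially T: 16, now '.': 23
Total burnt (originally-T cells now '.'): 14

Answer: 14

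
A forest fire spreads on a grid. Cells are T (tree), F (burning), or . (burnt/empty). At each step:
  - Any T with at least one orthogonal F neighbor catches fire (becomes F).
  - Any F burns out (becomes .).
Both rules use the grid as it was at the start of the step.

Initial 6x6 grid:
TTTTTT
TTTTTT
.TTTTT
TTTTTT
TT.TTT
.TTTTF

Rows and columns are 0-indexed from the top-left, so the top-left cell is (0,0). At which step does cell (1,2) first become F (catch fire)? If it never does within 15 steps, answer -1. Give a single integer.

Step 1: cell (1,2)='T' (+2 fires, +1 burnt)
Step 2: cell (1,2)='T' (+3 fires, +2 burnt)
Step 3: cell (1,2)='T' (+4 fires, +3 burnt)
Step 4: cell (1,2)='T' (+4 fires, +4 burnt)
Step 5: cell (1,2)='T' (+5 fires, +4 burnt)
Step 6: cell (1,2)='T' (+5 fires, +5 burnt)
Step 7: cell (1,2)='F' (+4 fires, +5 burnt)
  -> target ignites at step 7
Step 8: cell (1,2)='.' (+2 fires, +4 burnt)
Step 9: cell (1,2)='.' (+2 fires, +2 burnt)
Step 10: cell (1,2)='.' (+1 fires, +2 burnt)
Step 11: cell (1,2)='.' (+0 fires, +1 burnt)
  fire out at step 11

7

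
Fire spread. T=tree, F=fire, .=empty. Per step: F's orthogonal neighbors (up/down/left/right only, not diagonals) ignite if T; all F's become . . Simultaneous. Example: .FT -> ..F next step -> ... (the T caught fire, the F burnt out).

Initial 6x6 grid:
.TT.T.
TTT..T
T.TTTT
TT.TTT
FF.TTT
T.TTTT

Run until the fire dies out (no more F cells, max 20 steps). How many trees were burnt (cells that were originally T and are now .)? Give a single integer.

Answer: 24

Derivation:
Step 1: +3 fires, +2 burnt (F count now 3)
Step 2: +1 fires, +3 burnt (F count now 1)
Step 3: +1 fires, +1 burnt (F count now 1)
Step 4: +1 fires, +1 burnt (F count now 1)
Step 5: +2 fires, +1 burnt (F count now 2)
Step 6: +2 fires, +2 burnt (F count now 2)
Step 7: +1 fires, +2 burnt (F count now 1)
Step 8: +2 fires, +1 burnt (F count now 2)
Step 9: +3 fires, +2 burnt (F count now 3)
Step 10: +4 fires, +3 burnt (F count now 4)
Step 11: +3 fires, +4 burnt (F count now 3)
Step 12: +1 fires, +3 burnt (F count now 1)
Step 13: +0 fires, +1 burnt (F count now 0)
Fire out after step 13
Initially T: 25, now '.': 35
Total burnt (originally-T cells now '.'): 24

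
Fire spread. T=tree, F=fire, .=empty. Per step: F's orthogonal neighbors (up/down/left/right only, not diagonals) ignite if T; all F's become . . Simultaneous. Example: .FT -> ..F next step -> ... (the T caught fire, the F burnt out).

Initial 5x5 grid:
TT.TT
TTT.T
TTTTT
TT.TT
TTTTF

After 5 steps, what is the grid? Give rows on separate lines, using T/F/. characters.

Step 1: 2 trees catch fire, 1 burn out
  TT.TT
  TTT.T
  TTTTT
  TT.TF
  TTTF.
Step 2: 3 trees catch fire, 2 burn out
  TT.TT
  TTT.T
  TTTTF
  TT.F.
  TTF..
Step 3: 3 trees catch fire, 3 burn out
  TT.TT
  TTT.F
  TTTF.
  TT...
  TF...
Step 4: 4 trees catch fire, 3 burn out
  TT.TF
  TTT..
  TTF..
  TF...
  F....
Step 5: 4 trees catch fire, 4 burn out
  TT.F.
  TTF..
  TF...
  F....
  .....

TT.F.
TTF..
TF...
F....
.....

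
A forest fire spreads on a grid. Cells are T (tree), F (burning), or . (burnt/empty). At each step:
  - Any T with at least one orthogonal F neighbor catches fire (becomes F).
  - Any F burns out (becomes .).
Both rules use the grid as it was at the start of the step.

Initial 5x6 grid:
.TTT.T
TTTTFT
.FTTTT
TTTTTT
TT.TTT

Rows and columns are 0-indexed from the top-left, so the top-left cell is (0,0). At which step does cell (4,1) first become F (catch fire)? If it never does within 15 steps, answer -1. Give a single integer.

Step 1: cell (4,1)='T' (+6 fires, +2 burnt)
Step 2: cell (4,1)='F' (+11 fires, +6 burnt)
  -> target ignites at step 2
Step 3: cell (4,1)='.' (+5 fires, +11 burnt)
Step 4: cell (4,1)='.' (+2 fires, +5 burnt)
Step 5: cell (4,1)='.' (+0 fires, +2 burnt)
  fire out at step 5

2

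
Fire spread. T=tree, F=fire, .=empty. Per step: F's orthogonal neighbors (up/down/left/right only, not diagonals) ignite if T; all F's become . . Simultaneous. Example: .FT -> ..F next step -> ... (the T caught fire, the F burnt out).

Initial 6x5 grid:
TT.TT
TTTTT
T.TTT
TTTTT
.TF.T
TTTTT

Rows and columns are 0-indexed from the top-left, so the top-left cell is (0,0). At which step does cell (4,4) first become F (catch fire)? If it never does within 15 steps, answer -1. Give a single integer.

Step 1: cell (4,4)='T' (+3 fires, +1 burnt)
Step 2: cell (4,4)='T' (+5 fires, +3 burnt)
Step 3: cell (4,4)='T' (+6 fires, +5 burnt)
Step 4: cell (4,4)='F' (+5 fires, +6 burnt)
  -> target ignites at step 4
Step 5: cell (4,4)='.' (+4 fires, +5 burnt)
Step 6: cell (4,4)='.' (+2 fires, +4 burnt)
Step 7: cell (4,4)='.' (+0 fires, +2 burnt)
  fire out at step 7

4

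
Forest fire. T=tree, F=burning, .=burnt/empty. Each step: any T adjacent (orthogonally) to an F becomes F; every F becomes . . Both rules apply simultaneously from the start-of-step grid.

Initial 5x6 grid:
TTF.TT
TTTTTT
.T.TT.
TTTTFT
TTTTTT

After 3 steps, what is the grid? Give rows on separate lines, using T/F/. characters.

Step 1: 6 trees catch fire, 2 burn out
  TF..TT
  TTFTTT
  .T.TF.
  TTTF.F
  TTTTFT
Step 2: 8 trees catch fire, 6 burn out
  F...TT
  TF.FFT
  .T.F..
  TTF...
  TTTF.F
Step 3: 6 trees catch fire, 8 burn out
  ....FT
  F....F
  .F....
  TF....
  TTF...

....FT
F....F
.F....
TF....
TTF...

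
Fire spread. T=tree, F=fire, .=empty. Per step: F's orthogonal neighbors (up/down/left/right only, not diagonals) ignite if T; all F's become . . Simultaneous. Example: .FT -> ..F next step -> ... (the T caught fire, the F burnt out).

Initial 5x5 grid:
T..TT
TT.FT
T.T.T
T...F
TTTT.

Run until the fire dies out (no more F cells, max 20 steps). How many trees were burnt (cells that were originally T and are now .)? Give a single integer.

Step 1: +3 fires, +2 burnt (F count now 3)
Step 2: +1 fires, +3 burnt (F count now 1)
Step 3: +0 fires, +1 burnt (F count now 0)
Fire out after step 3
Initially T: 14, now '.': 15
Total burnt (originally-T cells now '.'): 4

Answer: 4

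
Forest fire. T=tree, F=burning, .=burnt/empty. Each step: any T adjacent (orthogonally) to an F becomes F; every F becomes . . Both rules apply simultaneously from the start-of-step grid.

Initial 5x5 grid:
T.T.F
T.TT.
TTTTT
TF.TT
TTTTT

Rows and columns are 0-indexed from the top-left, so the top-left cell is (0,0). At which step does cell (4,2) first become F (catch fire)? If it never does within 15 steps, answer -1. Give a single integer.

Step 1: cell (4,2)='T' (+3 fires, +2 burnt)
Step 2: cell (4,2)='F' (+4 fires, +3 burnt)
  -> target ignites at step 2
Step 3: cell (4,2)='.' (+4 fires, +4 burnt)
Step 4: cell (4,2)='.' (+6 fires, +4 burnt)
Step 5: cell (4,2)='.' (+1 fires, +6 burnt)
Step 6: cell (4,2)='.' (+0 fires, +1 burnt)
  fire out at step 6

2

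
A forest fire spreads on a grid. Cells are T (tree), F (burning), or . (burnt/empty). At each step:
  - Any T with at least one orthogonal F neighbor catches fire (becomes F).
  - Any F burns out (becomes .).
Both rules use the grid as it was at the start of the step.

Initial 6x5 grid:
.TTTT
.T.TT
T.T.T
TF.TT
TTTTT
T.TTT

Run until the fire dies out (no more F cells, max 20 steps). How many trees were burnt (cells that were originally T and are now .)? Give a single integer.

Answer: 21

Derivation:
Step 1: +2 fires, +1 burnt (F count now 2)
Step 2: +3 fires, +2 burnt (F count now 3)
Step 3: +3 fires, +3 burnt (F count now 3)
Step 4: +3 fires, +3 burnt (F count now 3)
Step 5: +2 fires, +3 burnt (F count now 2)
Step 6: +1 fires, +2 burnt (F count now 1)
Step 7: +1 fires, +1 burnt (F count now 1)
Step 8: +2 fires, +1 burnt (F count now 2)
Step 9: +1 fires, +2 burnt (F count now 1)
Step 10: +1 fires, +1 burnt (F count now 1)
Step 11: +1 fires, +1 burnt (F count now 1)
Step 12: +1 fires, +1 burnt (F count now 1)
Step 13: +0 fires, +1 burnt (F count now 0)
Fire out after step 13
Initially T: 22, now '.': 29
Total burnt (originally-T cells now '.'): 21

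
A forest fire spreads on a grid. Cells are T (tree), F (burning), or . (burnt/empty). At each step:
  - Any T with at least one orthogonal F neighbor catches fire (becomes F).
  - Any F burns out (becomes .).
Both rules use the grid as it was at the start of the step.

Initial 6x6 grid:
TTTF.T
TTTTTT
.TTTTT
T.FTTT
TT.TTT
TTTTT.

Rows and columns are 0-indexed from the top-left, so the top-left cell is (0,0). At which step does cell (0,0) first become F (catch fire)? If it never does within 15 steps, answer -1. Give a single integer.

Step 1: cell (0,0)='T' (+4 fires, +2 burnt)
Step 2: cell (0,0)='T' (+7 fires, +4 burnt)
Step 3: cell (0,0)='F' (+7 fires, +7 burnt)
  -> target ignites at step 3
Step 4: cell (0,0)='.' (+6 fires, +7 burnt)
Step 5: cell (0,0)='.' (+1 fires, +6 burnt)
Step 6: cell (0,0)='.' (+2 fires, +1 burnt)
Step 7: cell (0,0)='.' (+1 fires, +2 burnt)
Step 8: cell (0,0)='.' (+1 fires, +1 burnt)
Step 9: cell (0,0)='.' (+0 fires, +1 burnt)
  fire out at step 9

3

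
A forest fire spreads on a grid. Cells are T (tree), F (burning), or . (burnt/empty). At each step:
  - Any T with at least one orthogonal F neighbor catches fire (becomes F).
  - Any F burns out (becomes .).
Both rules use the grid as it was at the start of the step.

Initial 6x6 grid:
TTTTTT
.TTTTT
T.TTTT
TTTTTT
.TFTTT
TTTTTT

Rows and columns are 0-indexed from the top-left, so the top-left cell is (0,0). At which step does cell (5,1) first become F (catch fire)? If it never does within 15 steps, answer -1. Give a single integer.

Step 1: cell (5,1)='T' (+4 fires, +1 burnt)
Step 2: cell (5,1)='F' (+6 fires, +4 burnt)
  -> target ignites at step 2
Step 3: cell (5,1)='.' (+7 fires, +6 burnt)
Step 4: cell (5,1)='.' (+7 fires, +7 burnt)
Step 5: cell (5,1)='.' (+4 fires, +7 burnt)
Step 6: cell (5,1)='.' (+3 fires, +4 burnt)
Step 7: cell (5,1)='.' (+1 fires, +3 burnt)
Step 8: cell (5,1)='.' (+0 fires, +1 burnt)
  fire out at step 8

2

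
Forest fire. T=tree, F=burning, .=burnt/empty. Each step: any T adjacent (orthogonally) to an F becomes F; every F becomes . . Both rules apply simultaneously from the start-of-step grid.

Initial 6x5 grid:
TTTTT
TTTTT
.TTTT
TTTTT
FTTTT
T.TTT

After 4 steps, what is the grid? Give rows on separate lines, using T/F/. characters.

Step 1: 3 trees catch fire, 1 burn out
  TTTTT
  TTTTT
  .TTTT
  FTTTT
  .FTTT
  F.TTT
Step 2: 2 trees catch fire, 3 burn out
  TTTTT
  TTTTT
  .TTTT
  .FTTT
  ..FTT
  ..TTT
Step 3: 4 trees catch fire, 2 burn out
  TTTTT
  TTTTT
  .FTTT
  ..FTT
  ...FT
  ..FTT
Step 4: 5 trees catch fire, 4 burn out
  TTTTT
  TFTTT
  ..FTT
  ...FT
  ....F
  ...FT

TTTTT
TFTTT
..FTT
...FT
....F
...FT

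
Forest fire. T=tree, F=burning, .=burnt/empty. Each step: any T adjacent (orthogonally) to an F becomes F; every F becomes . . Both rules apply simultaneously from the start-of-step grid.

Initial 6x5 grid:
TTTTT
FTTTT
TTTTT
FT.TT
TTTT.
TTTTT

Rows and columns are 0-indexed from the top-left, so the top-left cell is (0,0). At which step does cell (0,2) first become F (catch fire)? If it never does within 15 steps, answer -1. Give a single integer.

Step 1: cell (0,2)='T' (+5 fires, +2 burnt)
Step 2: cell (0,2)='T' (+5 fires, +5 burnt)
Step 3: cell (0,2)='F' (+5 fires, +5 burnt)
  -> target ignites at step 3
Step 4: cell (0,2)='.' (+5 fires, +5 burnt)
Step 5: cell (0,2)='.' (+4 fires, +5 burnt)
Step 6: cell (0,2)='.' (+2 fires, +4 burnt)
Step 7: cell (0,2)='.' (+0 fires, +2 burnt)
  fire out at step 7

3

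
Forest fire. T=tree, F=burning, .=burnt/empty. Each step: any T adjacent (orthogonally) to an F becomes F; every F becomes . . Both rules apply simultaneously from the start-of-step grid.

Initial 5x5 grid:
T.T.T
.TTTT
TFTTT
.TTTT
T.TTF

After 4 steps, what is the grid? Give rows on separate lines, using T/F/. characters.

Step 1: 6 trees catch fire, 2 burn out
  T.T.T
  .FTTT
  F.FTT
  .FTTF
  T.TF.
Step 2: 6 trees catch fire, 6 burn out
  T.T.T
  ..FTT
  ...FF
  ..FF.
  T.F..
Step 3: 3 trees catch fire, 6 burn out
  T.F.T
  ...FF
  .....
  .....
  T....
Step 4: 1 trees catch fire, 3 burn out
  T...F
  .....
  .....
  .....
  T....

T...F
.....
.....
.....
T....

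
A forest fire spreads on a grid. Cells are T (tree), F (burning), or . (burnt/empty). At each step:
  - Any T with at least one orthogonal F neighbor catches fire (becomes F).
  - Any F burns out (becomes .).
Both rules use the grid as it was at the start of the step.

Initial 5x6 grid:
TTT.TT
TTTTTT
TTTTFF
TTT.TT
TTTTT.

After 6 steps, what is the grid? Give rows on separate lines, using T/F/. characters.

Step 1: 5 trees catch fire, 2 burn out
  TTT.TT
  TTTTFF
  TTTF..
  TTT.FF
  TTTTT.
Step 2: 5 trees catch fire, 5 burn out
  TTT.FF
  TTTF..
  TTF...
  TTT...
  TTTTF.
Step 3: 4 trees catch fire, 5 burn out
  TTT...
  TTF...
  TF....
  TTF...
  TTTF..
Step 4: 5 trees catch fire, 4 burn out
  TTF...
  TF....
  F.....
  TF....
  TTF...
Step 5: 4 trees catch fire, 5 burn out
  TF....
  F.....
  ......
  F.....
  TF....
Step 6: 2 trees catch fire, 4 burn out
  F.....
  ......
  ......
  ......
  F.....

F.....
......
......
......
F.....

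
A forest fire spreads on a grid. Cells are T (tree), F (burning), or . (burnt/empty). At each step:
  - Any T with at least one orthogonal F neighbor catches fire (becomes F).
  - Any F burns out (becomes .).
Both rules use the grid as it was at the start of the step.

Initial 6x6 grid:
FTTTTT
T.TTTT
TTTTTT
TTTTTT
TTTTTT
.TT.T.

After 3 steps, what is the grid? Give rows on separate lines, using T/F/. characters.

Step 1: 2 trees catch fire, 1 burn out
  .FTTTT
  F.TTTT
  TTTTTT
  TTTTTT
  TTTTTT
  .TT.T.
Step 2: 2 trees catch fire, 2 burn out
  ..FTTT
  ..TTTT
  FTTTTT
  TTTTTT
  TTTTTT
  .TT.T.
Step 3: 4 trees catch fire, 2 burn out
  ...FTT
  ..FTTT
  .FTTTT
  FTTTTT
  TTTTTT
  .TT.T.

...FTT
..FTTT
.FTTTT
FTTTTT
TTTTTT
.TT.T.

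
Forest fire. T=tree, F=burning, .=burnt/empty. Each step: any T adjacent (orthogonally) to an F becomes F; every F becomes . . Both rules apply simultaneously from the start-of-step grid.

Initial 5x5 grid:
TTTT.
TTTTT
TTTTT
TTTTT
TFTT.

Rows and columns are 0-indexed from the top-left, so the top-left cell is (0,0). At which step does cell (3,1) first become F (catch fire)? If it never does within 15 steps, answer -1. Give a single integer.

Step 1: cell (3,1)='F' (+3 fires, +1 burnt)
  -> target ignites at step 1
Step 2: cell (3,1)='.' (+4 fires, +3 burnt)
Step 3: cell (3,1)='.' (+4 fires, +4 burnt)
Step 4: cell (3,1)='.' (+5 fires, +4 burnt)
Step 5: cell (3,1)='.' (+4 fires, +5 burnt)
Step 6: cell (3,1)='.' (+2 fires, +4 burnt)
Step 7: cell (3,1)='.' (+0 fires, +2 burnt)
  fire out at step 7

1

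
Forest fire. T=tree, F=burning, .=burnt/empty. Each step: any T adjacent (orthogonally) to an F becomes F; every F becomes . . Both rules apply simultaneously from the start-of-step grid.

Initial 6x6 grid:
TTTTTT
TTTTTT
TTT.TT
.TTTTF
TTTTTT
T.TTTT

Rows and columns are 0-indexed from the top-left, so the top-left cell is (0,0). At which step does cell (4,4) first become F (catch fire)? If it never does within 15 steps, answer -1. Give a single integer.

Step 1: cell (4,4)='T' (+3 fires, +1 burnt)
Step 2: cell (4,4)='F' (+5 fires, +3 burnt)
  -> target ignites at step 2
Step 3: cell (4,4)='.' (+5 fires, +5 burnt)
Step 4: cell (4,4)='.' (+6 fires, +5 burnt)
Step 5: cell (4,4)='.' (+5 fires, +6 burnt)
Step 6: cell (4,4)='.' (+4 fires, +5 burnt)
Step 7: cell (4,4)='.' (+3 fires, +4 burnt)
Step 8: cell (4,4)='.' (+1 fires, +3 burnt)
Step 9: cell (4,4)='.' (+0 fires, +1 burnt)
  fire out at step 9

2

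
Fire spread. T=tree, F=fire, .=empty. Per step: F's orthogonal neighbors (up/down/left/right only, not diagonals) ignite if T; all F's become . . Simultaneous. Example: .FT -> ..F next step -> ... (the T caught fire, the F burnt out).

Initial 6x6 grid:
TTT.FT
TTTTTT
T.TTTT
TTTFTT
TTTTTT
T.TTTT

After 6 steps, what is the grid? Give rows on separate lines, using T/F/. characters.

Step 1: 6 trees catch fire, 2 burn out
  TTT..F
  TTTTFT
  T.TFTT
  TTF.FT
  TTTFTT
  T.TTTT
Step 2: 9 trees catch fire, 6 burn out
  TTT...
  TTTF.F
  T.F.FT
  TF...F
  TTF.FT
  T.TFTT
Step 3: 7 trees catch fire, 9 burn out
  TTT...
  TTF...
  T....F
  F.....
  TF...F
  T.F.FT
Step 4: 5 trees catch fire, 7 burn out
  TTF...
  TF....
  F.....
  ......
  F.....
  T....F
Step 5: 3 trees catch fire, 5 burn out
  TF....
  F.....
  ......
  ......
  ......
  F.....
Step 6: 1 trees catch fire, 3 burn out
  F.....
  ......
  ......
  ......
  ......
  ......

F.....
......
......
......
......
......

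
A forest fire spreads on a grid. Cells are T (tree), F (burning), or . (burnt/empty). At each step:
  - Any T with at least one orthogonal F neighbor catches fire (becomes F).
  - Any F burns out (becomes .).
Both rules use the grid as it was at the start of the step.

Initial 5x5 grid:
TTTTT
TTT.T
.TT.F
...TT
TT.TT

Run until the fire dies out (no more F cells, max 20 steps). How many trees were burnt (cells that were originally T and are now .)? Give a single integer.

Answer: 15

Derivation:
Step 1: +2 fires, +1 burnt (F count now 2)
Step 2: +3 fires, +2 burnt (F count now 3)
Step 3: +2 fires, +3 burnt (F count now 2)
Step 4: +1 fires, +2 burnt (F count now 1)
Step 5: +2 fires, +1 burnt (F count now 2)
Step 6: +3 fires, +2 burnt (F count now 3)
Step 7: +2 fires, +3 burnt (F count now 2)
Step 8: +0 fires, +2 burnt (F count now 0)
Fire out after step 8
Initially T: 17, now '.': 23
Total burnt (originally-T cells now '.'): 15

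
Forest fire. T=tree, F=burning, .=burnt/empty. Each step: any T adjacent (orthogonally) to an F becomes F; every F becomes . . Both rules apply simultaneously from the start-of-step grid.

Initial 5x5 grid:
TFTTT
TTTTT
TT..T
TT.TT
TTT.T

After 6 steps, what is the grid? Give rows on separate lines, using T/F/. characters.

Step 1: 3 trees catch fire, 1 burn out
  F.FTT
  TFTTT
  TT..T
  TT.TT
  TTT.T
Step 2: 4 trees catch fire, 3 burn out
  ...FT
  F.FTT
  TF..T
  TT.TT
  TTT.T
Step 3: 4 trees catch fire, 4 burn out
  ....F
  ...FT
  F...T
  TF.TT
  TTT.T
Step 4: 3 trees catch fire, 4 burn out
  .....
  ....F
  ....T
  F..TT
  TFT.T
Step 5: 3 trees catch fire, 3 burn out
  .....
  .....
  ....F
  ...TT
  F.F.T
Step 6: 1 trees catch fire, 3 burn out
  .....
  .....
  .....
  ...TF
  ....T

.....
.....
.....
...TF
....T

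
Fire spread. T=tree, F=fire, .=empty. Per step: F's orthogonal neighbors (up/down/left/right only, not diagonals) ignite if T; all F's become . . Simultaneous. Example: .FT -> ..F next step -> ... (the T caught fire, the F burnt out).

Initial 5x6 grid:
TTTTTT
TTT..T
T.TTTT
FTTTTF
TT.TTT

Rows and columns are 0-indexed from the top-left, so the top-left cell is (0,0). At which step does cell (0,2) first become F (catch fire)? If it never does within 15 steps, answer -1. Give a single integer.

Step 1: cell (0,2)='T' (+6 fires, +2 burnt)
Step 2: cell (0,2)='T' (+7 fires, +6 burnt)
Step 3: cell (0,2)='T' (+6 fires, +7 burnt)
Step 4: cell (0,2)='T' (+3 fires, +6 burnt)
Step 5: cell (0,2)='F' (+2 fires, +3 burnt)
  -> target ignites at step 5
Step 6: cell (0,2)='.' (+0 fires, +2 burnt)
  fire out at step 6

5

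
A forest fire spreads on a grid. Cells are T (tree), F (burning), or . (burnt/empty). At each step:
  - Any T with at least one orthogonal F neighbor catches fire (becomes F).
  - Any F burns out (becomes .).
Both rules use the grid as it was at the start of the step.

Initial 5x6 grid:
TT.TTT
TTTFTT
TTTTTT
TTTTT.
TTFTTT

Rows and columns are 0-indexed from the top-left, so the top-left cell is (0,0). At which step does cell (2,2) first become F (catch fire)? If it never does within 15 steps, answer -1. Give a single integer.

Step 1: cell (2,2)='T' (+7 fires, +2 burnt)
Step 2: cell (2,2)='F' (+9 fires, +7 burnt)
  -> target ignites at step 2
Step 3: cell (2,2)='.' (+8 fires, +9 burnt)
Step 4: cell (2,2)='.' (+2 fires, +8 burnt)
Step 5: cell (2,2)='.' (+0 fires, +2 burnt)
  fire out at step 5

2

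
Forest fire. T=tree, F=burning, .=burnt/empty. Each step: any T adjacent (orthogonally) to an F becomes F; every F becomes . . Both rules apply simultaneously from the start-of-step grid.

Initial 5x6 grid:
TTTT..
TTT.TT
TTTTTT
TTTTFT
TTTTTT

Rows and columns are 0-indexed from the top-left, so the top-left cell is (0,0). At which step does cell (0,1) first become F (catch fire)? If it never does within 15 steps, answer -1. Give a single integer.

Step 1: cell (0,1)='T' (+4 fires, +1 burnt)
Step 2: cell (0,1)='T' (+6 fires, +4 burnt)
Step 3: cell (0,1)='T' (+4 fires, +6 burnt)
Step 4: cell (0,1)='T' (+4 fires, +4 burnt)
Step 5: cell (0,1)='T' (+4 fires, +4 burnt)
Step 6: cell (0,1)='F' (+3 fires, +4 burnt)
  -> target ignites at step 6
Step 7: cell (0,1)='.' (+1 fires, +3 burnt)
Step 8: cell (0,1)='.' (+0 fires, +1 burnt)
  fire out at step 8

6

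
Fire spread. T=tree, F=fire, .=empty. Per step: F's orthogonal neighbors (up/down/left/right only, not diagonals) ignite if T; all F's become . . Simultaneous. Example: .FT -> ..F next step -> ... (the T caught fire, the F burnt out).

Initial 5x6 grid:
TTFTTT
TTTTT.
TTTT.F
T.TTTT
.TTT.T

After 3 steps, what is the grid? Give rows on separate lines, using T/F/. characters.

Step 1: 4 trees catch fire, 2 burn out
  TF.FTT
  TTFTT.
  TTTT..
  T.TTTF
  .TTT.T
Step 2: 7 trees catch fire, 4 burn out
  F...FT
  TF.FT.
  TTFT..
  T.TTF.
  .TTT.F
Step 3: 7 trees catch fire, 7 burn out
  .....F
  F...F.
  TF.F..
  T.FF..
  .TTT..

.....F
F...F.
TF.F..
T.FF..
.TTT..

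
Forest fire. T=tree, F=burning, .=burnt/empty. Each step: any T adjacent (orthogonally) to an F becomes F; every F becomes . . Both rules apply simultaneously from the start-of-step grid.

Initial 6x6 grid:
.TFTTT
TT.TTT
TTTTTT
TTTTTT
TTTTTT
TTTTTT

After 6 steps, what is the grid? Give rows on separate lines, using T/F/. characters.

Step 1: 2 trees catch fire, 1 burn out
  .F.FTT
  TT.TTT
  TTTTTT
  TTTTTT
  TTTTTT
  TTTTTT
Step 2: 3 trees catch fire, 2 burn out
  ....FT
  TF.FTT
  TTTTTT
  TTTTTT
  TTTTTT
  TTTTTT
Step 3: 5 trees catch fire, 3 burn out
  .....F
  F...FT
  TFTFTT
  TTTTTT
  TTTTTT
  TTTTTT
Step 4: 6 trees catch fire, 5 burn out
  ......
  .....F
  F.F.FT
  TFTFTT
  TTTTTT
  TTTTTT
Step 5: 6 trees catch fire, 6 burn out
  ......
  ......
  .....F
  F.F.FT
  TFTFTT
  TTTTTT
Step 6: 6 trees catch fire, 6 burn out
  ......
  ......
  ......
  .....F
  F.F.FT
  TFTFTT

......
......
......
.....F
F.F.FT
TFTFTT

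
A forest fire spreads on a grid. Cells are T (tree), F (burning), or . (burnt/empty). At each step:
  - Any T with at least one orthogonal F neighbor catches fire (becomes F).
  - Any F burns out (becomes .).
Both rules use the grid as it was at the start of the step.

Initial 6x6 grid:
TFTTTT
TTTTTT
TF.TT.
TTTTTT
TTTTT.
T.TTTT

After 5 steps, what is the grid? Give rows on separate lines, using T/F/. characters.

Step 1: 5 trees catch fire, 2 burn out
  F.FTTT
  TFTTTT
  F..TT.
  TFTTTT
  TTTTT.
  T.TTTT
Step 2: 6 trees catch fire, 5 burn out
  ...FTT
  F.FTTT
  ...TT.
  F.FTTT
  TFTTT.
  T.TTTT
Step 3: 5 trees catch fire, 6 burn out
  ....FT
  ...FTT
  ...TT.
  ...FTT
  F.FTT.
  T.TTTT
Step 4: 7 trees catch fire, 5 burn out
  .....F
  ....FT
  ...FT.
  ....FT
  ...FT.
  F.FTTT
Step 5: 5 trees catch fire, 7 burn out
  ......
  .....F
  ....F.
  .....F
  ....F.
  ...FTT

......
.....F
....F.
.....F
....F.
...FTT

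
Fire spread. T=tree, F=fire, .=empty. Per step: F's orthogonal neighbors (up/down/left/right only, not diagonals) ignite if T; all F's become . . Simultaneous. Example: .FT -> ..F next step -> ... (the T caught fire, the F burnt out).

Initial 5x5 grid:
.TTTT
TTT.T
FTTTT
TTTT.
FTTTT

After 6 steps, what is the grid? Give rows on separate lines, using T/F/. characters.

Step 1: 4 trees catch fire, 2 burn out
  .TTTT
  FTT.T
  .FTTT
  FTTT.
  .FTTT
Step 2: 4 trees catch fire, 4 burn out
  .TTTT
  .FT.T
  ..FTT
  .FTT.
  ..FTT
Step 3: 5 trees catch fire, 4 burn out
  .FTTT
  ..F.T
  ...FT
  ..FT.
  ...FT
Step 4: 4 trees catch fire, 5 burn out
  ..FTT
  ....T
  ....F
  ...F.
  ....F
Step 5: 2 trees catch fire, 4 burn out
  ...FT
  ....F
  .....
  .....
  .....
Step 6: 1 trees catch fire, 2 burn out
  ....F
  .....
  .....
  .....
  .....

....F
.....
.....
.....
.....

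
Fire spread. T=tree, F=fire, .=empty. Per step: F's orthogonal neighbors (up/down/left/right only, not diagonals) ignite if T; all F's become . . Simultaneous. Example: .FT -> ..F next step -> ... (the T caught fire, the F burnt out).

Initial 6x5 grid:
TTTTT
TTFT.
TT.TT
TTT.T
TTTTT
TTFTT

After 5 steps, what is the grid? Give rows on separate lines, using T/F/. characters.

Step 1: 6 trees catch fire, 2 burn out
  TTFTT
  TF.F.
  TT.TT
  TTT.T
  TTFTT
  TF.FT
Step 2: 10 trees catch fire, 6 burn out
  TF.FT
  F....
  TF.FT
  TTF.T
  TF.FT
  F...F
Step 3: 7 trees catch fire, 10 burn out
  F...F
  .....
  F...F
  TF..T
  F...F
  .....
Step 4: 2 trees catch fire, 7 burn out
  .....
  .....
  .....
  F...F
  .....
  .....
Step 5: 0 trees catch fire, 2 burn out
  .....
  .....
  .....
  .....
  .....
  .....

.....
.....
.....
.....
.....
.....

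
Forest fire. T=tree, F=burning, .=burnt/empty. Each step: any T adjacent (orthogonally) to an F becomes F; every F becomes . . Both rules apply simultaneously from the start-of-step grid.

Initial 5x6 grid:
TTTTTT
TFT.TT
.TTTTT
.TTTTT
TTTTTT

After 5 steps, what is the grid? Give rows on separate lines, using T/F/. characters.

Step 1: 4 trees catch fire, 1 burn out
  TFTTTT
  F.F.TT
  .FTTTT
  .TTTTT
  TTTTTT
Step 2: 4 trees catch fire, 4 burn out
  F.FTTT
  ....TT
  ..FTTT
  .FTTTT
  TTTTTT
Step 3: 4 trees catch fire, 4 burn out
  ...FTT
  ....TT
  ...FTT
  ..FTTT
  TFTTTT
Step 4: 5 trees catch fire, 4 burn out
  ....FT
  ....TT
  ....FT
  ...FTT
  F.FTTT
Step 5: 5 trees catch fire, 5 burn out
  .....F
  ....FT
  .....F
  ....FT
  ...FTT

.....F
....FT
.....F
....FT
...FTT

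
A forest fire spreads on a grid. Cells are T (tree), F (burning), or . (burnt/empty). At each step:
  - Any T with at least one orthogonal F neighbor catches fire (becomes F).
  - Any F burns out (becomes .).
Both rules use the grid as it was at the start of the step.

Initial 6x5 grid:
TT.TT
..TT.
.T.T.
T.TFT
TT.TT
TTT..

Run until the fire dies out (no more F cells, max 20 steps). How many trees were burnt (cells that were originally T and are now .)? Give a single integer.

Answer: 9

Derivation:
Step 1: +4 fires, +1 burnt (F count now 4)
Step 2: +2 fires, +4 burnt (F count now 2)
Step 3: +2 fires, +2 burnt (F count now 2)
Step 4: +1 fires, +2 burnt (F count now 1)
Step 5: +0 fires, +1 burnt (F count now 0)
Fire out after step 5
Initially T: 18, now '.': 21
Total burnt (originally-T cells now '.'): 9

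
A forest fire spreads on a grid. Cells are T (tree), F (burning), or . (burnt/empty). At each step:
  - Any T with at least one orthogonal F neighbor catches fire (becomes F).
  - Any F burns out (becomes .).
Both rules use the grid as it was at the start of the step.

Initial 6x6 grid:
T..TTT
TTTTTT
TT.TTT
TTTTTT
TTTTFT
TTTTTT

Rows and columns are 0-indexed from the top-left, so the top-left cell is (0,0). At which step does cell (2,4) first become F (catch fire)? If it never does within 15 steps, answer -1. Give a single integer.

Step 1: cell (2,4)='T' (+4 fires, +1 burnt)
Step 2: cell (2,4)='F' (+6 fires, +4 burnt)
  -> target ignites at step 2
Step 3: cell (2,4)='.' (+6 fires, +6 burnt)
Step 4: cell (2,4)='.' (+6 fires, +6 burnt)
Step 5: cell (2,4)='.' (+6 fires, +6 burnt)
Step 6: cell (2,4)='.' (+2 fires, +6 burnt)
Step 7: cell (2,4)='.' (+1 fires, +2 burnt)
Step 8: cell (2,4)='.' (+1 fires, +1 burnt)
Step 9: cell (2,4)='.' (+0 fires, +1 burnt)
  fire out at step 9

2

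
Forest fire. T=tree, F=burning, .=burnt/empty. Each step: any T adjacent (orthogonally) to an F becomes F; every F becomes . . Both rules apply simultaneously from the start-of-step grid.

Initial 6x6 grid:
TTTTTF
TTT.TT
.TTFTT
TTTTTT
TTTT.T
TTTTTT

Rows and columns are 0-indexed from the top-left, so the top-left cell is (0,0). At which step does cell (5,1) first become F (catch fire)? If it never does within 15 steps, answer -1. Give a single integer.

Step 1: cell (5,1)='T' (+5 fires, +2 burnt)
Step 2: cell (5,1)='T' (+8 fires, +5 burnt)
Step 3: cell (5,1)='T' (+6 fires, +8 burnt)
Step 4: cell (5,1)='T' (+7 fires, +6 burnt)
Step 5: cell (5,1)='F' (+4 fires, +7 burnt)
  -> target ignites at step 5
Step 6: cell (5,1)='.' (+1 fires, +4 burnt)
Step 7: cell (5,1)='.' (+0 fires, +1 burnt)
  fire out at step 7

5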